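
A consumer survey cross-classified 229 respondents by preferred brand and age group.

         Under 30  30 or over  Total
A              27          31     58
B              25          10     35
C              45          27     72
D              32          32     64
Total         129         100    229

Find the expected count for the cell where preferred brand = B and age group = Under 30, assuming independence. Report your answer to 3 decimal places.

19.716

Row total (B) = 35; column total (Under 30) = 129; grand total N = 229.
Expected count = (row total × column total) / N = 35 × 129 / 229 = 19.716.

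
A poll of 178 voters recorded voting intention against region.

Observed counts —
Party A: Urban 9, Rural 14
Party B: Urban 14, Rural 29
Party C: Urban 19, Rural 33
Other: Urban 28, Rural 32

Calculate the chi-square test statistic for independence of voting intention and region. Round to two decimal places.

2.35

Row totals: 23, 43, 52, 60. Column totals: 70, 108. Grand total N = 178.
Expected counts (row total × column total / N):
  Party A, Urban: 23×70/178 = 9.045
  Party A, Rural: 23×108/178 = 13.955
  Party B, Urban: 43×70/178 = 16.910
  Party B, Rural: 43×108/178 = 26.090
  Party C, Urban: 52×70/178 = 20.449
  Party C, Rural: 52×108/178 = 31.551
  Other, Urban: 60×70/178 = 23.596
  Other, Rural: 60×108/178 = 36.404
Contributions (O − E)²/E:
  (9 − 9.045)²/9.045 = 0.0002
  (14 − 13.955)²/13.955 = 0.0001
  (14 − 16.910)²/16.910 = 0.5008
  (29 − 26.090)²/26.090 = 0.3246
  (19 − 20.449)²/20.449 = 0.1027
  (33 − 31.551)²/31.551 = 0.0665
  (28 − 23.596)²/23.596 = 0.8220
  (32 − 36.404)²/36.404 = 0.5328
χ² = 0.0002 + 0.0001 + 0.5008 + 0.3246 + 0.1027 + 0.0665 + 0.8220 + 0.5328 = 2.35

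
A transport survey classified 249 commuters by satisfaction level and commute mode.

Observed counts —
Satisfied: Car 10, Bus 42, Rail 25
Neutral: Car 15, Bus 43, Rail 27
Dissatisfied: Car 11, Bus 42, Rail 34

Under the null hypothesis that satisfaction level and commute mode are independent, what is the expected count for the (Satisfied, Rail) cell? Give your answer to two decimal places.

Row total (Satisfied) = 77; column total (Rail) = 86; grand total N = 249.
Expected count = (row total × column total) / N = 77 × 86 / 249 = 26.59.

26.59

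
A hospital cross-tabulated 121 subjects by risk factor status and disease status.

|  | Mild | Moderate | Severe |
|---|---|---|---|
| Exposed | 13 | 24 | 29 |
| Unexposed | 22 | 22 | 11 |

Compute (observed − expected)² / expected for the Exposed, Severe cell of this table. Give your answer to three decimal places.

2.364

Row total (Exposed) = 66; column total (Severe) = 40; N = 121.
Expected count E = 66 × 40 / 121 = 21.8182.
Contribution = (O − E)²/E = (29 − 21.8182)² / 21.8182 = 2.364.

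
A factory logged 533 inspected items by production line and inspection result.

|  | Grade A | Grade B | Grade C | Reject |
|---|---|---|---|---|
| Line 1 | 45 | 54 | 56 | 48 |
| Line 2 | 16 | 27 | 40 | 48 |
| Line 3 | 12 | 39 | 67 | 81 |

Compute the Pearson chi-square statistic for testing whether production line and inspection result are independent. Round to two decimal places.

Row totals: 203, 131, 199. Column totals: 73, 120, 163, 177. Grand total N = 533.
Expected counts (row total × column total / N):
  Line 1, Grade A: 203×73/533 = 27.803
  Line 1, Grade B: 203×120/533 = 45.704
  Line 1, Grade C: 203×163/533 = 62.081
  Line 1, Reject: 203×177/533 = 67.413
  Line 2, Grade A: 131×73/533 = 17.942
  Line 2, Grade B: 131×120/533 = 29.493
  Line 2, Grade C: 131×163/533 = 40.062
  Line 2, Reject: 131×177/533 = 43.503
  Line 3, Grade A: 199×73/533 = 27.255
  Line 3, Grade B: 199×120/533 = 44.803
  Line 3, Grade C: 199×163/533 = 60.857
  Line 3, Reject: 199×177/533 = 66.084
Contributions (O − E)²/E:
  (45 − 27.803)²/27.803 = 10.6369
  (54 − 45.704)²/45.704 = 1.5059
  (56 − 62.081)²/62.081 = 0.5957
  (48 − 67.413)²/67.413 = 5.5904
  (16 − 17.942)²/17.942 = 0.2102
  (27 − 29.493)²/29.493 = 0.2107
  (40 − 40.062)²/40.062 = 0.0001
  (48 − 43.503)²/43.503 = 0.4649
  (12 − 27.255)²/27.255 = 8.5384
  (39 − 44.803)²/44.803 = 0.7516
  (67 − 60.857)²/60.857 = 0.6201
  (81 − 66.084)²/66.084 = 3.3667
χ² = 10.6369 + 1.5059 + 0.5957 + 5.5904 + 0.2102 + 0.2107 + 0.0001 + 0.4649 + 8.5384 + 0.7516 + 0.6201 + 3.3667 = 32.49

32.49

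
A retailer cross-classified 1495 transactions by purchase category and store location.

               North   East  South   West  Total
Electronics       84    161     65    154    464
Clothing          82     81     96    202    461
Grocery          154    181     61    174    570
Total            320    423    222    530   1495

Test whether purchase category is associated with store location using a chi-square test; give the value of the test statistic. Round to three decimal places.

Grand total N = 1495.
Expected counts (row total × column total / N):
  Electronics, North: 464×320/1495 = 99.3177
  Electronics, East: 464×423/1495 = 131.2856
  Electronics, South: 464×222/1495 = 68.9017
  Electronics, West: 464×530/1495 = 164.4950
  Clothing, North: 461×320/1495 = 98.6756
  Clothing, East: 461×423/1495 = 130.4368
  Clothing, South: 461×222/1495 = 68.4562
  Clothing, West: 461×530/1495 = 163.4314
  Grocery, North: 570×320/1495 = 122.0067
  Grocery, East: 570×423/1495 = 161.2776
  Grocery, South: 570×222/1495 = 84.6421
  Grocery, West: 570×530/1495 = 202.0736
Contributions (O − E)²/E:
  (84 − 99.3177)²/99.3177 = 2.3624
  (161 − 131.2856)²/131.2856 = 6.7254
  (65 − 68.9017)²/68.9017 = 0.2209
  (154 − 164.4950)²/164.4950 = 0.6696
  (82 − 98.6756)²/98.6756 = 2.8181
  (81 − 130.4368)²/130.4368 = 18.7370
  (96 − 68.4562)²/68.4562 = 11.0824
  (202 − 163.4314)²/163.4314 = 9.1019
  (154 − 122.0067)²/122.0067 = 8.3895
  (181 − 161.2776)²/161.2776 = 2.4118
  (61 − 84.6421)²/84.6421 = 6.6037
  (174 − 202.0736)²/202.0736 = 3.9002
χ² = 2.3624 + 6.7254 + 0.2209 + 0.6696 + 2.8181 + 18.7370 + 11.0824 + 9.1019 + 8.3895 + 2.4118 + 6.6037 + 3.9002 = 73.023

73.023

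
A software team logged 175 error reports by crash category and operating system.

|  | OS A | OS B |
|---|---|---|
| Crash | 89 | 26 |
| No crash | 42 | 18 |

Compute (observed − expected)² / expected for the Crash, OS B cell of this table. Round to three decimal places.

0.294

Row total (Crash) = 115; column total (OS B) = 44; N = 175.
Expected count E = 115 × 44 / 175 = 28.9143.
Contribution = (O − E)²/E = (26 − 28.9143)² / 28.9143 = 0.294.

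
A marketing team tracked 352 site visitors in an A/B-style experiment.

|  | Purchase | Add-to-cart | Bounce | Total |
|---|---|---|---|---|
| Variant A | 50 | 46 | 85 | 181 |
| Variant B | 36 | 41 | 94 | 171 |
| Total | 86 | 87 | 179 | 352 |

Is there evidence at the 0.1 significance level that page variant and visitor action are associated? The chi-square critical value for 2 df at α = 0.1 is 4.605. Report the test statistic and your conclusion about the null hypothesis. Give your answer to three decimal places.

2.737; fail to reject H₀

Grand total N = 352.
Expected counts (row total × column total / N):
  Variant A, Purchase: 181×86/352 = 44.2216
  Variant A, Add-to-cart: 181×87/352 = 44.7358
  Variant A, Bounce: 181×179/352 = 92.0426
  Variant B, Purchase: 171×86/352 = 41.7784
  Variant B, Add-to-cart: 171×87/352 = 42.2642
  Variant B, Bounce: 171×179/352 = 86.9574
Contributions (O − E)²/E:
  (50 − 44.2216)²/44.2216 = 0.7551
  (46 − 44.7358)²/44.7358 = 0.0357
  (85 − 92.0426)²/92.0426 = 0.5389
  (36 − 41.7784)²/41.7784 = 0.7992
  (41 − 42.2642)²/42.2642 = 0.0378
  (94 − 86.9574)²/86.9574 = 0.5704
χ² = 0.7551 + 0.0357 + 0.5389 + 0.7992 + 0.0378 + 0.5704 = 2.737
df = (2−1)(3−1) = 2. Since 2.737 < 4.605, fail to reject the null hypothesis of independence at α = 0.1.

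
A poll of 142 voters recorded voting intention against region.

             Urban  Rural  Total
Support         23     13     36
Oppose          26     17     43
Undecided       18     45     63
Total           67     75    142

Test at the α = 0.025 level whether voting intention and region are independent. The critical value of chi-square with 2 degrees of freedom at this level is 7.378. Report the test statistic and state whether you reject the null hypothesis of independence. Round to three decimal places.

Grand total N = 142.
Expected counts (row total × column total / N):
  Support, Urban: 36×67/142 = 16.98592
  Support, Rural: 36×75/142 = 19.01408
  Oppose, Urban: 43×67/142 = 20.28873
  Oppose, Rural: 43×75/142 = 22.71127
  Undecided, Urban: 63×67/142 = 29.72535
  Undecided, Rural: 63×75/142 = 33.27465
Contributions (O − E)²/E:
  (23 − 16.98592)²/16.98592 = 2.1294
  (13 − 19.01408)²/19.01408 = 1.9022
  (26 − 20.28873)²/20.28873 = 1.6077
  (17 − 22.71127)²/22.71127 = 1.4362
  (18 − 29.72535)²/29.72535 = 4.6251
  (45 − 33.27465)²/33.27465 = 4.1318
χ² = 2.1294 + 1.9022 + 1.6077 + 1.4362 + 4.6251 + 4.1318 = 15.832
df = (3−1)(2−1) = 2. Since 15.832 > 7.378, reject the null hypothesis of independence at α = 0.025.

15.832; reject H₀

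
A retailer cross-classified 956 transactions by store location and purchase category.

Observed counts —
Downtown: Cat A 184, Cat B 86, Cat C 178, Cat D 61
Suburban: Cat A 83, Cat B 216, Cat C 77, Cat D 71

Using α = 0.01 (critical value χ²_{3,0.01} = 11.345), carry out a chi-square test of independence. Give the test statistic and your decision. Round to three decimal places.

Row totals: 509, 447. Column totals: 267, 302, 255, 132. Grand total N = 956.
Expected counts (row total × column total / N):
  Downtown, Cat A: 509×267/956 = 142.1579
  Downtown, Cat B: 509×302/956 = 160.7929
  Downtown, Cat C: 509×255/956 = 135.7688
  Downtown, Cat D: 509×132/956 = 70.2803
  Suburban, Cat A: 447×267/956 = 124.8421
  Suburban, Cat B: 447×302/956 = 141.2071
  Suburban, Cat C: 447×255/956 = 119.2312
  Suburban, Cat D: 447×132/956 = 61.7197
Contributions (O − E)²/E:
  (184 − 142.1579)²/142.1579 = 12.3156
  (86 − 160.7929)²/160.7929 = 34.7900
  (178 − 135.7688)²/135.7688 = 13.1361
  (61 − 70.2803)²/70.2803 = 1.2254
  (83 − 124.8421)²/124.8421 = 14.0238
  (216 − 141.2071)²/141.2071 = 39.6154
  (77 − 119.2312)²/119.2312 = 14.9581
  (71 − 61.7197)²/61.7197 = 1.3954
χ² = 12.3156 + 34.7900 + 13.1361 + 1.2254 + 14.0238 + 39.6154 + 14.9581 + 1.3954 = 131.460
df = (2−1)(4−1) = 3. Since 131.460 > 11.345, reject the null hypothesis of independence at α = 0.01.

131.460; reject H₀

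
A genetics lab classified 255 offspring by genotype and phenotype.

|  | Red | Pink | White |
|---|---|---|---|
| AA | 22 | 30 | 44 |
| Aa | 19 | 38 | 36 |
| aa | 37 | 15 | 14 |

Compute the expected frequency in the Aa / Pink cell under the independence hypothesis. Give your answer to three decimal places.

30.271

Row total (Aa) = 93; column total (Pink) = 83; grand total N = 255.
Expected count = (row total × column total) / N = 93 × 83 / 255 = 30.271.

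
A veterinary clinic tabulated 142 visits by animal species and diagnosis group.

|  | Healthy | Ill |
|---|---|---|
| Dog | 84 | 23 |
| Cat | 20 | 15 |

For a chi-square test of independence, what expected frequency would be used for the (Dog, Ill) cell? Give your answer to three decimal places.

28.634

Row total (Dog) = 107; column total (Ill) = 38; grand total N = 142.
Expected count = (row total × column total) / N = 107 × 38 / 142 = 28.634.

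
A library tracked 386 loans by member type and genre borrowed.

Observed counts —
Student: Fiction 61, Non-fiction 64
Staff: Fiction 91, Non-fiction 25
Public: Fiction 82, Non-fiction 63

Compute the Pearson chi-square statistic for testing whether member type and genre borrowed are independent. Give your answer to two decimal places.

23.77

Row totals: 125, 116, 145. Column totals: 234, 152. Grand total N = 386.
Expected counts (row total × column total / N):
  Student, Fiction: 125×234/386 = 75.777
  Student, Non-fiction: 125×152/386 = 49.223
  Staff, Fiction: 116×234/386 = 70.321
  Staff, Non-fiction: 116×152/386 = 45.679
  Public, Fiction: 145×234/386 = 87.902
  Public, Non-fiction: 145×152/386 = 57.098
Contributions (O − E)²/E:
  (61 − 75.777)²/75.777 = 2.8816
  (64 − 49.223)²/49.223 = 4.4361
  (91 − 70.321)²/70.321 = 6.0810
  (25 − 45.679)²/45.679 = 9.3614
  (82 − 87.902)²/87.902 = 0.3963
  (63 − 57.098)²/57.098 = 0.6101
χ² = 2.8816 + 4.4361 + 6.0810 + 9.3614 + 0.3963 + 0.6101 = 23.77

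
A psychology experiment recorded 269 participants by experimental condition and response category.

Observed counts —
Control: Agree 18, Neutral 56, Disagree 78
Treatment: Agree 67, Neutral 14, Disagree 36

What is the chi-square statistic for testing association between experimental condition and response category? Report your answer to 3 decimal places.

65.475

Row totals: 152, 117. Column totals: 85, 70, 114. Grand total N = 269.
Expected counts (row total × column total / N):
  Control, Agree: 152×85/269 = 48.0297
  Control, Neutral: 152×70/269 = 39.5539
  Control, Disagree: 152×114/269 = 64.4164
  Treatment, Agree: 117×85/269 = 36.9703
  Treatment, Neutral: 117×70/269 = 30.4461
  Treatment, Disagree: 117×114/269 = 49.5836
Contributions (O − E)²/E:
  (18 − 48.0297)²/48.0297 = 18.7755
  (56 − 39.5539)²/39.5539 = 6.8381
  (78 − 64.4164)²/64.4164 = 2.8644
  (67 − 36.9703)²/36.9703 = 24.3921
  (14 − 30.4461)²/30.4461 = 8.8837
  (36 − 49.5836)²/49.5836 = 3.7213
χ² = 18.7755 + 6.8381 + 2.8644 + 24.3921 + 8.8837 + 3.7213 = 65.475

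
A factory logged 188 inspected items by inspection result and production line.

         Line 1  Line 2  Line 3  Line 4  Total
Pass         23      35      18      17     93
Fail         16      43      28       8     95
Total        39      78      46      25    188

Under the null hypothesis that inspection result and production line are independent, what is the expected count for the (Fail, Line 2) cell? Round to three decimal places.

Row total (Fail) = 95; column total (Line 2) = 78; grand total N = 188.
Expected count = (row total × column total) / N = 95 × 78 / 188 = 39.415.

39.415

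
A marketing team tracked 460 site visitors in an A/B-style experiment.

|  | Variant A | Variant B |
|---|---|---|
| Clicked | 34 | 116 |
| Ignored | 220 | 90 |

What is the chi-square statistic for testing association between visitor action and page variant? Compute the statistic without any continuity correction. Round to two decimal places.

Row totals: 150, 310. Column totals: 254, 206. Grand total N = 460.
Expected counts (row total × column total / N):
  Clicked, Variant A: 150×254/460 = 82.826
  Clicked, Variant B: 150×206/460 = 67.174
  Ignored, Variant A: 310×254/460 = 171.174
  Ignored, Variant B: 310×206/460 = 138.826
Contributions (O − E)²/E:
  (34 − 82.826)²/82.826 = 28.7830
  (116 − 67.174)²/67.174 = 35.4896
  (220 − 171.174)²/171.174 = 13.9272
  (90 − 138.826)²/138.826 = 17.1724
χ² = 28.7830 + 35.4896 + 13.9272 + 17.1724 = 95.37

95.37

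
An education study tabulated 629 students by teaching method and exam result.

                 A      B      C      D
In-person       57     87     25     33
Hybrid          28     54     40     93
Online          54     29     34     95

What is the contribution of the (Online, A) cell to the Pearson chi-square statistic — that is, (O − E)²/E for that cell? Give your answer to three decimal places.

Row total (Online) = 212; column total (A) = 139; N = 629.
Expected count E = 212 × 139 / 629 = 46.8490.
Contribution = (O − E)²/E = (54 − 46.8490)² / 46.8490 = 1.092.

1.092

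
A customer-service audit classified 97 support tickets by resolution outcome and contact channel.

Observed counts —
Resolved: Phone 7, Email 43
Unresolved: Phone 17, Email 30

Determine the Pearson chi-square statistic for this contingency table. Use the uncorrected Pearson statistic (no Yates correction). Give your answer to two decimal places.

Row totals: 50, 47. Column totals: 24, 73. Grand total N = 97.
Expected counts (row total × column total / N):
  Resolved, Phone: 50×24/97 = 12.3711
  Resolved, Email: 50×73/97 = 37.6289
  Unresolved, Phone: 47×24/97 = 11.6289
  Unresolved, Email: 47×73/97 = 35.3711
Contributions (O − E)²/E:
  (7 − 12.3711)²/12.3711 = 2.3319
  (43 − 37.6289)²/37.6289 = 0.7667
  (17 − 11.6289)²/11.6289 = 2.4808
  (30 − 35.3711)²/35.3711 = 0.8156
χ² = 2.3319 + 0.7667 + 2.4808 + 0.8156 = 6.40

6.40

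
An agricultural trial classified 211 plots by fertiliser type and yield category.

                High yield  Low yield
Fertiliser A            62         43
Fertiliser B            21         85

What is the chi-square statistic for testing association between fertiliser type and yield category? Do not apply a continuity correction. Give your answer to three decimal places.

34.030

Row totals: 105, 106. Column totals: 83, 128. Grand total N = 211.
Expected counts (row total × column total / N):
  Fertiliser A, High yield: 105×83/211 = 41.3033
  Fertiliser A, Low yield: 105×128/211 = 63.6967
  Fertiliser B, High yield: 106×83/211 = 41.6967
  Fertiliser B, Low yield: 106×128/211 = 64.3033
Contributions (O − E)²/E:
  (62 − 41.3033)²/41.3033 = 10.3709
  (43 − 63.6967)²/63.6967 = 6.7249
  (21 − 41.6967)²/41.6967 = 10.2731
  (85 − 64.3033)²/64.3033 = 6.6615
χ² = 10.3709 + 6.7249 + 10.2731 + 6.6615 = 34.030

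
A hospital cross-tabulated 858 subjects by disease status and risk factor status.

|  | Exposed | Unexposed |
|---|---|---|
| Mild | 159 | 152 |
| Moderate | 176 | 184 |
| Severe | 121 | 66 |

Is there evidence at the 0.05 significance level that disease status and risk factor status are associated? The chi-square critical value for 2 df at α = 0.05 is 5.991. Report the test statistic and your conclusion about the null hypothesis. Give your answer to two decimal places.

Row totals: 311, 360, 187. Column totals: 456, 402. Grand total N = 858.
Expected counts (row total × column total / N):
  Mild, Exposed: 311×456/858 = 165.287
  Mild, Unexposed: 311×402/858 = 145.713
  Moderate, Exposed: 360×456/858 = 191.329
  Moderate, Unexposed: 360×402/858 = 168.671
  Severe, Exposed: 187×456/858 = 99.385
  Severe, Unexposed: 187×402/858 = 87.615
Contributions (O − E)²/E:
  (159 − 165.287)²/165.287 = 0.2391
  (152 − 145.713)²/145.713 = 0.2713
  (176 − 191.329)²/191.329 = 1.2281
  (184 − 168.671)²/168.671 = 1.3931
  (121 − 99.385)²/99.385 = 4.7010
  (66 − 87.615)²/87.615 = 5.3325
χ² = 0.2391 + 0.2713 + 1.2281 + 1.3931 + 4.7010 + 5.3325 = 13.17
df = (3−1)(2−1) = 2. Since 13.17 > 5.991, reject the null hypothesis of independence at α = 0.05.

13.17; reject H₀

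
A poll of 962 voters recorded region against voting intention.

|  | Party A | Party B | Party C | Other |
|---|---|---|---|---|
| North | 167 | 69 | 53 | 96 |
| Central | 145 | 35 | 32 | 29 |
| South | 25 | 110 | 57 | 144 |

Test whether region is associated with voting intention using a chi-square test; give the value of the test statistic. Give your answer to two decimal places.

Row totals: 385, 241, 336. Column totals: 337, 214, 142, 269. Grand total N = 962.
Expected counts (row total × column total / N):
  North, Party A: 385×337/962 = 134.8701
  North, Party B: 385×214/962 = 85.6445
  North, Party C: 385×142/962 = 56.8295
  North, Other: 385×269/962 = 107.6559
  Central, Party A: 241×337/962 = 84.4252
  Central, Party B: 241×214/962 = 53.6112
  Central, Party C: 241×142/962 = 35.5738
  Central, Other: 241×269/962 = 67.3898
  South, Party A: 336×337/962 = 117.7048
  South, Party B: 336×214/962 = 74.7443
  South, Party C: 336×142/962 = 49.5967
  South, Other: 336×269/962 = 93.9543
Contributions (O − E)²/E:
  (167 − 134.8701)²/134.8701 = 7.6543
  (69 − 85.6445)²/85.6445 = 3.2348
  (53 − 56.8295)²/56.8295 = 0.2581
  (96 − 107.6559)²/107.6559 = 1.2620
  (145 − 84.4252)²/84.4252 = 43.4622
  (35 − 53.6112)²/53.6112 = 6.4609
  (32 − 35.5738)²/35.5738 = 0.3590
  (29 − 67.3898)²/67.3898 = 21.8694
  (25 − 117.7048)²/117.7048 = 73.0147
  (110 − 74.7443)²/74.7443 = 16.6296
  (57 − 49.5967)²/49.5967 = 1.1051
  (144 − 93.9543)²/93.9543 = 26.6573
χ² = 7.6543 + 3.2348 + 0.2581 + 1.2620 + 43.4622 + 6.4609 + 0.3590 + 21.8694 + 73.0147 + 16.6296 + 1.1051 + 26.6573 = 201.97

201.97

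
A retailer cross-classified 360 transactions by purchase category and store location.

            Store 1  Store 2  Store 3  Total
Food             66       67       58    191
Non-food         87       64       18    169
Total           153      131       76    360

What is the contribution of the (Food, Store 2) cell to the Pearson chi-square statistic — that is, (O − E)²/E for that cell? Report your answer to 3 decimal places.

Row total (Food) = 191; column total (Store 2) = 131; N = 360.
Expected count E = 191 × 131 / 360 = 69.5028.
Contribution = (O − E)²/E = (67 − 69.5028)² / 69.5028 = 0.090.

0.090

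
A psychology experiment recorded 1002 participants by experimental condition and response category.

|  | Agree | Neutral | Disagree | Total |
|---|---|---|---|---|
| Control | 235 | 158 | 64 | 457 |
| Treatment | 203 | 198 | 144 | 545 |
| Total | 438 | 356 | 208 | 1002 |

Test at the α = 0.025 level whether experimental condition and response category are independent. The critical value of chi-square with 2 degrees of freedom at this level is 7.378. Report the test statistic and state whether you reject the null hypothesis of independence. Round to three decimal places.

30.105; reject H₀

Grand total N = 1002.
Expected counts (row total × column total / N):
  Control, Agree: 457×438/1002 = 199.7665
  Control, Neutral: 457×356/1002 = 162.3673
  Control, Disagree: 457×208/1002 = 94.8663
  Treatment, Agree: 545×438/1002 = 238.2335
  Treatment, Neutral: 545×356/1002 = 193.6327
  Treatment, Disagree: 545×208/1002 = 113.1337
Contributions (O − E)²/E:
  (235 − 199.7665)²/199.7665 = 6.2143
  (158 − 162.3673)²/162.3673 = 0.1175
  (64 − 94.8663)²/94.8663 = 10.0429
  (203 − 238.2335)²/238.2335 = 5.2109
  (198 − 193.6327)²/193.6327 = 0.0985
  (144 − 113.1337)²/113.1337 = 8.4213
χ² = 6.2143 + 0.1175 + 10.0429 + 5.2109 + 0.0985 + 8.4213 = 30.105
df = (2−1)(3−1) = 2. Since 30.105 > 7.378, reject the null hypothesis of independence at α = 0.025.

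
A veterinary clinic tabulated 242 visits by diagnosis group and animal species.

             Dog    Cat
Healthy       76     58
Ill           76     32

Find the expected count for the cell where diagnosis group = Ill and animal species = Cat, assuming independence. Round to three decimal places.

40.165

Row total (Ill) = 108; column total (Cat) = 90; grand total N = 242.
Expected count = (row total × column total) / N = 108 × 90 / 242 = 40.165.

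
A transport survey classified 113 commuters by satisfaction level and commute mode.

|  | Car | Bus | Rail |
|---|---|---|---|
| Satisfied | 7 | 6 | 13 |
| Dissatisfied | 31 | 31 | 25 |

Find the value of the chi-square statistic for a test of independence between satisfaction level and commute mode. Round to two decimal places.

Row totals: 26, 87. Column totals: 38, 37, 38. Grand total N = 113.
Expected counts (row total × column total / N):
  Satisfied, Car: 26×38/113 = 8.743
  Satisfied, Bus: 26×37/113 = 8.513
  Satisfied, Rail: 26×38/113 = 8.743
  Dissatisfied, Car: 87×38/113 = 29.257
  Dissatisfied, Bus: 87×37/113 = 28.487
  Dissatisfied, Rail: 87×38/113 = 29.257
Contributions (O − E)²/E:
  (7 − 8.743)²/8.743 = 0.3475
  (6 − 8.513)²/8.513 = 0.7418
  (13 − 8.743)²/8.743 = 2.0727
  (31 − 29.257)²/29.257 = 0.1038
  (31 − 28.487)²/28.487 = 0.2217
  (25 − 29.257)²/29.257 = 0.6194
χ² = 0.3475 + 0.7418 + 2.0727 + 0.1038 + 0.2217 + 0.6194 = 4.11

4.11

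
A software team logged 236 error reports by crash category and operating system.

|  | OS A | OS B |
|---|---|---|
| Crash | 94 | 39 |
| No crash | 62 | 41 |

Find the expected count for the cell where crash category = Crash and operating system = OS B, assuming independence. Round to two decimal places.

Row total (Crash) = 133; column total (OS B) = 80; grand total N = 236.
Expected count = (row total × column total) / N = 133 × 80 / 236 = 45.08.

45.08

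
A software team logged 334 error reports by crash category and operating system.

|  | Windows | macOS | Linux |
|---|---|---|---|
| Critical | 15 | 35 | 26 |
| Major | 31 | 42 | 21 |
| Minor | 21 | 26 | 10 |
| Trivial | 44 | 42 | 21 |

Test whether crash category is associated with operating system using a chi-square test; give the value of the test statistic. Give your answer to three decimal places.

12.379

Row totals: 76, 94, 57, 107. Column totals: 111, 145, 78. Grand total N = 334.
Expected counts (row total × column total / N):
  Critical, Windows: 76×111/334 = 25.2575
  Critical, macOS: 76×145/334 = 32.9940
  Critical, Linux: 76×78/334 = 17.7485
  Major, Windows: 94×111/334 = 31.2395
  Major, macOS: 94×145/334 = 40.8084
  Major, Linux: 94×78/334 = 21.9521
  Minor, Windows: 57×111/334 = 18.9431
  Minor, macOS: 57×145/334 = 24.7455
  Minor, Linux: 57×78/334 = 13.3114
  Trivial, Windows: 107×111/334 = 35.5599
  Trivial, macOS: 107×145/334 = 46.4521
  Trivial, Linux: 107×78/334 = 24.9880
Contributions (O − E)²/E:
  (15 − 25.2575)²/25.2575 = 4.1657
  (35 − 32.9940)²/32.9940 = 0.1220
  (26 − 17.7485)²/17.7485 = 3.8362
  (31 − 31.2395)²/31.2395 = 0.0018
  (42 − 40.8084)²/40.8084 = 0.0348
  (21 − 21.9521)²/21.9521 = 0.0413
  (21 − 18.9431)²/18.9431 = 0.2233
  (26 − 24.7455)²/24.7455 = 0.0636
  (10 − 13.3114)²/13.3114 = 0.8238
  (44 − 35.5599)²/35.5599 = 2.0032
  (42 − 46.4521)²/46.4521 = 0.4267
  (21 − 24.9880)²/24.9880 = 0.6365
χ² = 4.1657 + 0.1220 + 3.8362 + 0.0018 + 0.0348 + 0.0413 + 0.2233 + 0.0636 + 0.8238 + 2.0032 + 0.4267 + 0.6365 = 12.379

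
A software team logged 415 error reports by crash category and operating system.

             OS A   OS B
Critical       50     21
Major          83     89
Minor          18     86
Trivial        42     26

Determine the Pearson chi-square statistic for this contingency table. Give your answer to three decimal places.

58.540

Row totals: 71, 172, 104, 68. Column totals: 193, 222. Grand total N = 415.
Expected counts (row total × column total / N):
  Critical, OS A: 71×193/415 = 33.0193
  Critical, OS B: 71×222/415 = 37.9807
  Major, OS A: 172×193/415 = 79.9904
  Major, OS B: 172×222/415 = 92.0096
  Minor, OS A: 104×193/415 = 48.3663
  Minor, OS B: 104×222/415 = 55.6337
  Trivial, OS A: 68×193/415 = 31.6241
  Trivial, OS B: 68×222/415 = 36.3759
Contributions (O − E)²/E:
  (50 − 33.0193)²/33.0193 = 8.7326
  (21 − 37.9807)²/37.9807 = 7.5919
  (83 − 79.9904)²/79.9904 = 0.1132
  (89 − 92.0096)²/92.0096 = 0.0984
  (18 − 48.3663)²/48.3663 = 19.0652
  (86 − 55.6337)²/55.6337 = 16.5747
  (42 − 31.6241)²/31.6241 = 3.4043
  (26 − 36.3759)²/36.3759 = 2.9596
χ² = 8.7326 + 7.5919 + 0.1132 + 0.0984 + 19.0652 + 16.5747 + 3.4043 + 2.9596 = 58.540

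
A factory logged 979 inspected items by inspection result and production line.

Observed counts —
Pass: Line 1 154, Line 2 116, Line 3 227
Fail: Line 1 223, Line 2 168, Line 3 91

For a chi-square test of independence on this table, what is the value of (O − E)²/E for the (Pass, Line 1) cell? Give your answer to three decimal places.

7.304

Row total (Pass) = 497; column total (Line 1) = 377; N = 979.
Expected count E = 497 × 377 / 979 = 191.3882.
Contribution = (O − E)²/E = (154 − 191.3882)² / 191.3882 = 7.304.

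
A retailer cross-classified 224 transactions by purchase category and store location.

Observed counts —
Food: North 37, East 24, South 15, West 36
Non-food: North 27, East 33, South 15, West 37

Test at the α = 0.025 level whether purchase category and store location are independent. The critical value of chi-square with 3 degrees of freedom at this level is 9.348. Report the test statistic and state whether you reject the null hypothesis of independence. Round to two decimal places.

Row totals: 112, 112. Column totals: 64, 57, 30, 73. Grand total N = 224.
Expected counts (row total × column total / N):
  Food, North: 112×64/224 = 32.000
  Food, East: 112×57/224 = 28.500
  Food, South: 112×30/224 = 15.000
  Food, West: 112×73/224 = 36.500
  Non-food, North: 112×64/224 = 32.000
  Non-food, East: 112×57/224 = 28.500
  Non-food, South: 112×30/224 = 15.000
  Non-food, West: 112×73/224 = 36.500
Contributions (O − E)²/E:
  (37 − 32.000)²/32.000 = 0.7813
  (24 − 28.500)²/28.500 = 0.7105
  (15 − 15.000)²/15.000 = 0.0000
  (36 − 36.500)²/36.500 = 0.0068
  (27 − 32.000)²/32.000 = 0.7813
  (33 − 28.500)²/28.500 = 0.7105
  (15 − 15.000)²/15.000 = 0.0000
  (37 − 36.500)²/36.500 = 0.0068
χ² = 0.7813 + 0.7105 + 0.0000 + 0.0068 + 0.7813 + 0.7105 + 0.0000 + 0.0068 = 3.00
df = (2−1)(4−1) = 3. Since 3.00 < 9.348, fail to reject the null hypothesis of independence at α = 0.025.

3.00; fail to reject H₀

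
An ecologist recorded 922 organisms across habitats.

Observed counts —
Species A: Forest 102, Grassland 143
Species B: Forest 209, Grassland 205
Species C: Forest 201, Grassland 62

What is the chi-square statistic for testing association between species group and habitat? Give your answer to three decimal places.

Row totals: 245, 414, 263. Column totals: 512, 410. Grand total N = 922.
Expected counts (row total × column total / N):
  Species A, Forest: 245×512/922 = 136.05206
  Species A, Grassland: 245×410/922 = 108.94794
  Species B, Forest: 414×512/922 = 229.90022
  Species B, Grassland: 414×410/922 = 184.09978
  Species C, Forest: 263×512/922 = 146.04772
  Species C, Grassland: 263×410/922 = 116.95228
Contributions (O − E)²/E:
  (102 − 136.05206)²/136.05206 = 8.5228
  (143 − 108.94794)²/108.94794 = 10.6431
  (209 − 229.90022)²/229.90022 = 1.9000
  (205 − 184.09978)²/184.09978 = 2.3727
  (201 − 146.04772)²/146.04772 = 20.6765
  (62 − 116.95228)²/116.95228 = 25.8204
χ² = 8.5228 + 10.6431 + 1.9000 + 2.3727 + 20.6765 + 25.8204 = 69.936

69.936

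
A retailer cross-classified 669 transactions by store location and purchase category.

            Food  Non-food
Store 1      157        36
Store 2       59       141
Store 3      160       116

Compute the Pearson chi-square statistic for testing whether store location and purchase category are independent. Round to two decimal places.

Row totals: 193, 200, 276. Column totals: 376, 293. Grand total N = 669.
Expected counts (row total × column total / N):
  Store 1, Food: 193×376/669 = 108.472
  Store 1, Non-food: 193×293/669 = 84.528
  Store 2, Food: 200×376/669 = 112.407
  Store 2, Non-food: 200×293/669 = 87.593
  Store 3, Food: 276×376/669 = 155.121
  Store 3, Non-food: 276×293/669 = 120.879
Contributions (O − E)²/E:
  (157 − 108.472)²/108.472 = 21.7104
  (36 − 84.528)²/84.528 = 27.8602
  (59 − 112.407)²/112.407 = 25.3748
  (141 − 87.593)²/87.593 = 32.5632
  (160 − 155.121)²/155.121 = 0.1535
  (116 − 120.879)²/120.879 = 0.1969
χ² = 21.7104 + 27.8602 + 25.3748 + 32.5632 + 0.1535 + 0.1969 = 107.86

107.86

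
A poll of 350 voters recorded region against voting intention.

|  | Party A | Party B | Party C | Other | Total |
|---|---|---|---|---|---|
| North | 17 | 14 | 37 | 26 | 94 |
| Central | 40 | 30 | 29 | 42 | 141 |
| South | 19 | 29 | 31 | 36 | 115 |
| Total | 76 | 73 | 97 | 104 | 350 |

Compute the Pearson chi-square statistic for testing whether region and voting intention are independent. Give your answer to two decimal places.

Grand total N = 350.
Expected counts (row total × column total / N):
  North, Party A: 94×76/350 = 20.411
  North, Party B: 94×73/350 = 19.606
  North, Party C: 94×97/350 = 26.051
  North, Other: 94×104/350 = 27.931
  Central, Party A: 141×76/350 = 30.617
  Central, Party B: 141×73/350 = 29.409
  Central, Party C: 141×97/350 = 39.077
  Central, Other: 141×104/350 = 41.897
  South, Party A: 115×76/350 = 24.971
  South, Party B: 115×73/350 = 23.986
  South, Party C: 115×97/350 = 31.871
  South, Other: 115×104/350 = 34.171
Contributions (O − E)²/E:
  (17 − 20.411)²/20.411 = 0.5700
  (14 − 19.606)²/19.606 = 1.6029
  (37 − 26.051)²/26.051 = 4.6018
  (26 − 27.931)²/27.931 = 0.1335
  (40 − 30.617)²/30.617 = 2.8755
  (30 − 29.409)²/29.409 = 0.0119
  (29 − 39.077)²/39.077 = 2.5986
  (42 − 41.897)²/41.897 = 0.0003
  (19 − 24.971)²/24.971 = 1.4278
  (29 − 23.986)²/23.986 = 1.0481
  (31 − 31.871)²/31.871 = 0.0238
  (36 − 34.171)²/34.171 = 0.0979
χ² = 0.5700 + 1.6029 + 4.6018 + 0.1335 + 2.8755 + 0.0119 + 2.5986 + 0.0003 + 1.4278 + 1.0481 + 0.0238 + 0.0979 = 14.99

14.99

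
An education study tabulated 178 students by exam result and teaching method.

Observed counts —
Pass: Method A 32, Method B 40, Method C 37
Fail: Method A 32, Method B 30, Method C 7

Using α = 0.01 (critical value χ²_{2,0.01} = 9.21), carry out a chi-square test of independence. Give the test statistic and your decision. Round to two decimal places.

Row totals: 109, 69. Column totals: 64, 70, 44. Grand total N = 178.
Expected counts (row total × column total / N):
  Pass, Method A: 109×64/178 = 39.191
  Pass, Method B: 109×70/178 = 42.865
  Pass, Method C: 109×44/178 = 26.944
  Fail, Method A: 69×64/178 = 24.809
  Fail, Method B: 69×70/178 = 27.135
  Fail, Method C: 69×44/178 = 17.056
Contributions (O − E)²/E:
  (32 − 39.191)²/39.191 = 1.3194
  (40 − 42.865)²/42.865 = 0.1915
  (37 − 26.944)²/26.944 = 3.7531
  (32 − 24.809)²/24.809 = 2.0843
  (30 − 27.135)²/27.135 = 0.3025
  (7 − 17.056)²/17.056 = 5.9289
χ² = 1.3194 + 0.1915 + 3.7531 + 2.0843 + 0.3025 + 5.9289 = 13.58
df = (2−1)(3−1) = 2. Since 13.58 > 9.21, reject the null hypothesis of independence at α = 0.01.

13.58; reject H₀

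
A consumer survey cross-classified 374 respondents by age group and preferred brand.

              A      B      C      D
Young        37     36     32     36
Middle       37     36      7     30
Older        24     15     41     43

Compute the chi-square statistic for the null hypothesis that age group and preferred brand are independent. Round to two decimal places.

Row totals: 141, 110, 123. Column totals: 98, 87, 80, 109. Grand total N = 374.
Expected counts (row total × column total / N):
  Young, A: 141×98/374 = 36.947
  Young, B: 141×87/374 = 32.799
  Young, C: 141×80/374 = 30.160
  Young, D: 141×109/374 = 41.094
  Middle, A: 110×98/374 = 28.824
  Middle, B: 110×87/374 = 25.588
  Middle, C: 110×80/374 = 23.529
  Middle, D: 110×109/374 = 32.059
  Older, A: 123×98/374 = 32.230
  Older, B: 123×87/374 = 28.612
  Older, C: 123×80/374 = 26.310
  Older, D: 123×109/374 = 35.848
Contributions (O − E)²/E:
  (37 − 36.947)²/36.947 = 0.0001
  (36 − 32.799)²/32.799 = 0.3124
  (32 − 30.160)²/30.160 = 0.1123
  (36 − 41.094)²/41.094 = 0.6315
  (37 − 28.824)²/28.824 = 2.3191
  (36 − 25.588)²/25.588 = 4.2367
  (7 − 23.529)²/23.529 = 11.6115
  (30 − 32.059)²/32.059 = 0.1322
  (24 − 32.230)²/32.230 = 2.1015
  (15 − 28.612)²/28.612 = 6.4758
  (41 − 26.310)²/26.310 = 8.2021
  (43 − 35.848)²/35.848 = 1.4269
χ² = 0.0001 + 0.3124 + 0.1123 + 0.6315 + 2.3191 + 4.2367 + 11.6115 + 0.1322 + 2.1015 + 6.4758 + 8.2021 + 1.4269 = 37.56

37.56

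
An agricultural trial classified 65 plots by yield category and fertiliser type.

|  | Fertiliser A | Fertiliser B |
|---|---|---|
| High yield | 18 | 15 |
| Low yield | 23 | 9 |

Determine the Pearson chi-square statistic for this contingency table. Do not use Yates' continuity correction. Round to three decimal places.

Row totals: 33, 32. Column totals: 41, 24. Grand total N = 65.
Expected counts (row total × column total / N):
  High yield, Fertiliser A: 33×41/65 = 20.8154
  High yield, Fertiliser B: 33×24/65 = 12.1846
  Low yield, Fertiliser A: 32×41/65 = 20.1846
  Low yield, Fertiliser B: 32×24/65 = 11.8154
Contributions (O − E)²/E:
  (18 − 20.8154)²/20.8154 = 0.3808
  (15 − 12.1846)²/12.1846 = 0.6505
  (23 − 20.1846)²/20.1846 = 0.3927
  (9 − 11.8154)²/11.8154 = 0.6709
χ² = 0.3808 + 0.6505 + 0.3927 + 0.6709 = 2.095

2.095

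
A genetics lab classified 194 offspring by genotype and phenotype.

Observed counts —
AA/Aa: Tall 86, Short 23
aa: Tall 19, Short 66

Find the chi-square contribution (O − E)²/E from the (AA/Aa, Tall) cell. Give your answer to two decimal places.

Row total (AA/Aa) = 109; column total (Tall) = 105; N = 194.
Expected count E = 109 × 105 / 194 = 58.995.
Contribution = (O − E)²/E = (86 − 58.995)² / 58.995 = 12.36.

12.36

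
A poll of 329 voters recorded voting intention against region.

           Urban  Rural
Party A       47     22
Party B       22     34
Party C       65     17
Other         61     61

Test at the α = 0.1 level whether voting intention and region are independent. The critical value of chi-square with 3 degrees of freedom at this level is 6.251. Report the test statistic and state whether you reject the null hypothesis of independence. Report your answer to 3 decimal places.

29.429; reject H₀

Row totals: 69, 56, 82, 122. Column totals: 195, 134. Grand total N = 329.
Expected counts (row total × column total / N):
  Party A, Urban: 69×195/329 = 40.8967
  Party A, Rural: 69×134/329 = 28.1033
  Party B, Urban: 56×195/329 = 33.1915
  Party B, Rural: 56×134/329 = 22.8085
  Party C, Urban: 82×195/329 = 48.6018
  Party C, Rural: 82×134/329 = 33.3982
  Other, Urban: 122×195/329 = 72.3100
  Other, Rural: 122×134/329 = 49.6900
Contributions (O − E)²/E:
  (47 − 40.8967)²/40.8967 = 0.9108
  (22 − 28.1033)²/28.1033 = 1.3255
  (22 − 33.1915)²/33.1915 = 3.7735
  (34 − 22.8085)²/22.8085 = 5.4914
  (65 − 48.6018)²/48.6018 = 5.5327
  (17 − 33.3982)²/33.3982 = 8.0514
  (61 − 72.3100)²/72.3100 = 1.7690
  (61 − 49.6900)²/49.6900 = 2.5743
χ² = 0.9108 + 1.3255 + 3.7735 + 5.4914 + 5.5327 + 8.0514 + 1.7690 + 2.5743 = 29.429
df = (4−1)(2−1) = 3. Since 29.429 > 6.251, reject the null hypothesis of independence at α = 0.1.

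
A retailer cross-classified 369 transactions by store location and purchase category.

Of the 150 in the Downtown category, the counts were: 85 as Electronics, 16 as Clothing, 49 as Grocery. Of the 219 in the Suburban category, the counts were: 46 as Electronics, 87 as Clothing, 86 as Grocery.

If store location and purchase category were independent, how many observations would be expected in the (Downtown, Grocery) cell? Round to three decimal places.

Row total (Downtown) = 150; column total (Grocery) = 135; grand total N = 369.
Expected count = (row total × column total) / N = 150 × 135 / 369 = 54.878.

54.878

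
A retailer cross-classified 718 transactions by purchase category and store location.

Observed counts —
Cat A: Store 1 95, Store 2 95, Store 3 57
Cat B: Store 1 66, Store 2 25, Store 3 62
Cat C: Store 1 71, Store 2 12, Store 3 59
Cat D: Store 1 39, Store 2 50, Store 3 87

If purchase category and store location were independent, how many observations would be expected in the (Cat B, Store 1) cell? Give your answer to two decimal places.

Row total (Cat B) = 153; column total (Store 1) = 271; grand total N = 718.
Expected count = (row total × column total) / N = 153 × 271 / 718 = 57.75.

57.75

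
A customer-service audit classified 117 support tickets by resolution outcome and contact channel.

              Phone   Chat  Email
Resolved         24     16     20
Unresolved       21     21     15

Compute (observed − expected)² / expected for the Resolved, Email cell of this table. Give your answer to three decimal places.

Row total (Resolved) = 60; column total (Email) = 35; N = 117.
Expected count E = 60 × 35 / 117 = 17.9487.
Contribution = (O − E)²/E = (20 − 17.9487)² / 17.9487 = 0.234.

0.234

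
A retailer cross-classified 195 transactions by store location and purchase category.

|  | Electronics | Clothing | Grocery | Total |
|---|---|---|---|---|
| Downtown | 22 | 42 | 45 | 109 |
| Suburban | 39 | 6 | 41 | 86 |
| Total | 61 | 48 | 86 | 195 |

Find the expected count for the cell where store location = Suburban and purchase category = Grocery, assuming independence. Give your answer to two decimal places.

37.93

Row total (Suburban) = 86; column total (Grocery) = 86; grand total N = 195.
Expected count = (row total × column total) / N = 86 × 86 / 195 = 37.93.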